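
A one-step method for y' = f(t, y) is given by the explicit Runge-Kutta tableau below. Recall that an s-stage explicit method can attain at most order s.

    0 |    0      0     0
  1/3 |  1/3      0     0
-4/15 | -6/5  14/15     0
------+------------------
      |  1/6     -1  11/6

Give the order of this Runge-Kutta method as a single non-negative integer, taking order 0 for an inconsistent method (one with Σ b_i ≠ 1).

1

b = (1/6, -1, 11/6)
c = (0, 1/3, -4/15)
Ac = (0, 0, 14/45)
Σ b_i: 1/6·1 + (-1)·1 + 11/6·1 = 1 ✓
b·c: (-1)·1/3 + 11/6·(-4/15) = -37/45 ≠ 1/2 ⇒ order 1.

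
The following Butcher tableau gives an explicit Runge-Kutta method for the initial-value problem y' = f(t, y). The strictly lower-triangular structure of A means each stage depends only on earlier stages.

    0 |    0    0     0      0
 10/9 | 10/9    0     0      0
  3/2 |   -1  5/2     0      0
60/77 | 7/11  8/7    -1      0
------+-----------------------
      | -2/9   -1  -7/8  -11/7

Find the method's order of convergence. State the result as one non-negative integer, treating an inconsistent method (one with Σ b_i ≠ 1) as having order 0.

b = (-2/9, -1, -7/8, -11/7)
c = (0, 10/9, 3/2, 60/77)
Ac = (0, 0, 25/9, -29/126)
Σ b_i: (-2/9)·1 + (-1)·1 + (-7/8)·1 + (-11/7)·1 = -1849/504 ≠ 1 ⇒ order 0.

0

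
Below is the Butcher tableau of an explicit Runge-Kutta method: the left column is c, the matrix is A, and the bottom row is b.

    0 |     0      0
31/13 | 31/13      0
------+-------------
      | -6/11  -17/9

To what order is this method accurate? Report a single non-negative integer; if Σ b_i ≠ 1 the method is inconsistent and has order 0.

0

b = (-6/11, -17/9)
c = (0, 31/13)
Σ b_i: (-6/11)·1 + (-17/9)·1 = -241/99 ≠ 1 ⇒ order 0.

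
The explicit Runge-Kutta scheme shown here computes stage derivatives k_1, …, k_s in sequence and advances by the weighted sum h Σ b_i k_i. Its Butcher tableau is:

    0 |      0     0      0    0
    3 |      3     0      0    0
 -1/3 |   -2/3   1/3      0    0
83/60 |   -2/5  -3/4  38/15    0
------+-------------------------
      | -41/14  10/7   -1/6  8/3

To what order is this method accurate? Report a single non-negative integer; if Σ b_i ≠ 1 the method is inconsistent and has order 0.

1

b = (-41/14, 10/7, -1/6, 8/3)
c = (0, 3, -1/3, 83/60)
Ac = (0, 0, 1, -557/180)
Σ b_i: (-41/14)·1 + 10/7·1 + (-1/6)·1 + 8/3·1 = 1 ✓
b·c: 10/7·3 + (-1/6)·(-1/3) + 8/3·83/60 = 5059/630 ≠ 1/2 ⇒ order 1.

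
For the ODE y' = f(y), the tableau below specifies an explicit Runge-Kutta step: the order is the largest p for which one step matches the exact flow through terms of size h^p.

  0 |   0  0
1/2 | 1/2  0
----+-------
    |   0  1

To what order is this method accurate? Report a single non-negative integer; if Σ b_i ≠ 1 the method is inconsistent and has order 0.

b = (0, 1)
c = (0, 1/2)
Σ b_i: 1·1 = 1 ✓
b·c: 1·1/2 = 1/2 ✓; 2 stages ⇒ order 2.

2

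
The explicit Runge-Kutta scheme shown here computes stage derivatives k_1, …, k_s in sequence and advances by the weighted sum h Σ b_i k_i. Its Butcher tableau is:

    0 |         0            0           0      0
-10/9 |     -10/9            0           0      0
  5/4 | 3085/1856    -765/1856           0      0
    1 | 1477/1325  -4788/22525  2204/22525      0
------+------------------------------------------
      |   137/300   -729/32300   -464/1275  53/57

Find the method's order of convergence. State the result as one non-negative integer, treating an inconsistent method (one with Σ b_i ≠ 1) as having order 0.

4

b = (137/300, -729/32300, -464/1275, 53/57)
c = (0, -10/9, 5/4, 1)
Ac = (0, 0, 425/928, 19/53)
Σ b_i: 137/300·1 + (-729/32300)·1 + (-464/1275)·1 + 53/57·1 = 1 ✓
b·c: (-729/32300)·(-10/9) + (-464/1275)·5/4 + 53/57·1 = 1/2 ✓
b·c²: (-729/32300)·100/81 + (-464/1275)·25/16 + 53/57·1 = 1/3 ✓
b·Ac: (-464/1275)·425/928 + 53/57·19/53 = 1/6 ✓
b·c³: (-729/32300)·(-1000/729) + (-464/1275)·125/64 + 53/57·1 = 1/4 ✓
b·(c∘Ac): (-464/1275)·2125/3712 + 53/57·19/53 = 1/8 ✓
b·Ac²: (-464/1275)·(-2125/4176) + 53/57·(-209/1908) = 1/12 ✓
b·A²c: 53/57·19/424 = 1/24 ✓; 4 stages ⇒ order 4.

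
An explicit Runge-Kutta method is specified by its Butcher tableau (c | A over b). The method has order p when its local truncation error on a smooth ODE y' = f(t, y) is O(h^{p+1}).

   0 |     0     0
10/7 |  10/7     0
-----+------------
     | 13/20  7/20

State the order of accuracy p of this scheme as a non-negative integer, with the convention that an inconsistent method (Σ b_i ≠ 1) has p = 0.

2

b = (13/20, 7/20)
c = (0, 10/7)
Σ b_i: 13/20·1 + 7/20·1 = 1 ✓
b·c: 7/20·10/7 = 1/2 ✓; 2 stages ⇒ order 2.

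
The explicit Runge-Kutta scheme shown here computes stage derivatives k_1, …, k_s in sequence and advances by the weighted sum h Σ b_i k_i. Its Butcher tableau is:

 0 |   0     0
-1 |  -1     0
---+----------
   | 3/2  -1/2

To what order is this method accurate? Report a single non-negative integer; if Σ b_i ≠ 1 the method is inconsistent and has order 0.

2

b = (3/2, -1/2)
c = (0, -1)
Σ b_i: 3/2·1 + (-1/2)·1 = 1 ✓
b·c: (-1/2)·(-1) = 1/2 ✓; 2 stages ⇒ order 2.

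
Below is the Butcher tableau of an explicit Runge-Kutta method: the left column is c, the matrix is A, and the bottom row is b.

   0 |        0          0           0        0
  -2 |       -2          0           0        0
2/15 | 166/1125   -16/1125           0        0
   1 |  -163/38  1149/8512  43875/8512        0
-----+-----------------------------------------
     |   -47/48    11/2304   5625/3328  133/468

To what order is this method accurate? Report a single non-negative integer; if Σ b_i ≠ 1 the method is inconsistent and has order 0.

b = (-47/48, 11/2304, 5625/3328, 133/468)
c = (0, -2, 2/15, 1)
Ac = (0, 0, 32/1125, 111/266)
Σ b_i: (-47/48)·1 + 11/2304·1 + 5625/3328·1 + 133/468·1 = 1 ✓
b·c: 11/2304·(-2) + 5625/3328·2/15 + 133/468·1 = 1/2 ✓
b·c²: 11/2304·4 + 5625/3328·4/225 + 133/468·1 = 1/3 ✓
b·Ac: 5625/3328·32/1125 + 133/468·111/266 = 1/6 ✓
b·c³: 11/2304·(-8) + 5625/3328·8/3375 + 133/468·1 = 1/4 ✓
b·(c∘Ac): 5625/3328·64/16875 + 133/468·111/266 = 1/8 ✓
b·Ac²: 5625/3328·(-64/1125) + 133/468·12/19 = 1/12 ✓
b·A²c: 133/468·39/266 = 1/24 ✓; 4 stages ⇒ order 4.

4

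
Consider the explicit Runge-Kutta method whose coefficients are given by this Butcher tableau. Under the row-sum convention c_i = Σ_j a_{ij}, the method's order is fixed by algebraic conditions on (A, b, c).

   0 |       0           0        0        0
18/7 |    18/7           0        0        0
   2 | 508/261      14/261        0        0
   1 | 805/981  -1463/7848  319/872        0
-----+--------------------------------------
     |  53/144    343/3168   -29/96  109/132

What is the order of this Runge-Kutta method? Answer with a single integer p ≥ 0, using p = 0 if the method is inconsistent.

b = (53/144, 343/3168, -29/96, 109/132)
c = (0, 18/7, 2, 1)
Ac = (0, 0, 4/29, 55/218)
Σ b_i: 53/144·1 + 343/3168·1 + (-29/96)·1 + 109/132·1 = 1 ✓
b·c: 343/3168·18/7 + (-29/96)·2 + 109/132·1 = 1/2 ✓
b·c²: 343/3168·324/49 + (-29/96)·4 + 109/132·1 = 1/3 ✓
b·Ac: (-29/96)·4/29 + 109/132·55/218 = 1/6 ✓
b·c³: 343/3168·5832/343 + (-29/96)·8 + 109/132·1 = 1/4 ✓
b·(c∘Ac): (-29/96)·8/29 + 109/132·55/218 = 1/8 ✓
b·Ac²: (-29/96)·72/203 + 109/132·176/763 = 1/12 ✓
b·A²c: 109/132·11/218 = 1/24 ✓; 4 stages ⇒ order 4.

4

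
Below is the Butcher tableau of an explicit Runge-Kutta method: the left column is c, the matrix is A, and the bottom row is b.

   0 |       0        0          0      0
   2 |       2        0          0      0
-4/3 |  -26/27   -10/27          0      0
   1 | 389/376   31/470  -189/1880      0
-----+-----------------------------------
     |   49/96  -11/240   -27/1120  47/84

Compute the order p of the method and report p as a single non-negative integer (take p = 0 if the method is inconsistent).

b = (49/96, -11/240, -27/1120, 47/84)
c = (0, 2, -4/3, 1)
Ac = (0, 0, -20/27, 25/94)
Σ b_i: 49/96·1 + (-11/240)·1 + (-27/1120)·1 + 47/84·1 = 1 ✓
b·c: (-11/240)·2 + (-27/1120)·(-4/3) + 47/84·1 = 1/2 ✓
b·c²: (-11/240)·4 + (-27/1120)·16/9 + 47/84·1 = 1/3 ✓
b·Ac: (-27/1120)·(-20/27) + 47/84·25/94 = 1/6 ✓
b·c³: (-11/240)·8 + (-27/1120)·(-64/27) + 47/84·1 = 1/4 ✓
b·(c∘Ac): (-27/1120)·80/81 + 47/84·25/94 = 1/8 ✓
b·Ac²: (-27/1120)·(-40/27) + 47/84·4/47 = 1/12 ✓
b·A²c: 47/84·7/94 = 1/24 ✓; 4 stages ⇒ order 4.

4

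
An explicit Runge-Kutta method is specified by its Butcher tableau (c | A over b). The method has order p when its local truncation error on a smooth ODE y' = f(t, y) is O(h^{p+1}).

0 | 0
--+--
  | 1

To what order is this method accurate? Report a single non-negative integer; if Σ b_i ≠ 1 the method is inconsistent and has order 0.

1

b = (1)
c = (0)
Σ b_i: 1·1 = 1 ✓; 1 stage ⇒ order 1.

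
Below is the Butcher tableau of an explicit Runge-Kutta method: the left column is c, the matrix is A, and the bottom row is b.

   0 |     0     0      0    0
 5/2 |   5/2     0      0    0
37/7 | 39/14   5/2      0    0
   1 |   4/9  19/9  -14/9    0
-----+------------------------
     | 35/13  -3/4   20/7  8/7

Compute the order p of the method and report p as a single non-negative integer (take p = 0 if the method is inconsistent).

0

b = (35/13, -3/4, 20/7, 8/7)
c = (0, 5/2, 37/7, 1)
Ac = (0, 0, 25/4, -53/18)
Σ b_i: 35/13·1 + (-3/4)·1 + 20/7·1 + 8/7·1 = 309/52 ≠ 1 ⇒ order 0.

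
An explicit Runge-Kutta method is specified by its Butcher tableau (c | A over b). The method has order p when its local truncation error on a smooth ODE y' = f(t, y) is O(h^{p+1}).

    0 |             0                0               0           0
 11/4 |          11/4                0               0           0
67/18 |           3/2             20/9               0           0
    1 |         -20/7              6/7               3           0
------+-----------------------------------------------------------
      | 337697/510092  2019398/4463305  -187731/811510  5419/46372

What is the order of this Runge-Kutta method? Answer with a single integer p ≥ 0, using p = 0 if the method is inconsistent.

3

b = (337697/510092, 2019398/4463305, -187731/811510, 5419/46372)
c = (0, 11/4, 67/18, 1)
Ac = (0, 0, 55/9, 284/21)
Σ b_i: 337697/510092·1 + 2019398/4463305·1 + (-187731/811510)·1 + 5419/46372·1 = 1 ✓
b·c: 2019398/4463305·11/4 + (-187731/811510)·67/18 + 5419/46372·1 = 1/2 ✓
b·c²: 2019398/4463305·121/16 + (-187731/811510)·4489/324 + 5419/46372·1 = 1/3 ✓
b·Ac: (-187731/811510)·55/9 + 5419/46372·284/21 = 1/6 ✓
b·c³: 2019398/4463305·1331/64 + (-187731/811510)·300763/5832 + 5419/46372·1 = -24078743/10016352 ≠ 1/4 ⇒ order 3.
b·(c∘Ac): (-187731/811510)·3685/162 + 5419/46372·284/21 = -512195/139116 ≠ 1/8
b·Ac²: (-187731/811510)·605/36 + 5419/46372·72647/1512 = 17298383/10016352 ≠ 1/12
b·A²c: 5419/46372·55/3 = 298045/139116 ≠ 1/24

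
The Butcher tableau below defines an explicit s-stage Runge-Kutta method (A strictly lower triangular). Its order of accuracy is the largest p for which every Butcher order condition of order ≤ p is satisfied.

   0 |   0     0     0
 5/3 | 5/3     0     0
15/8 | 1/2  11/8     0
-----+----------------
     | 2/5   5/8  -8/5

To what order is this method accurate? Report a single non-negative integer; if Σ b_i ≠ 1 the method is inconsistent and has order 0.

0

b = (2/5, 5/8, -8/5)
c = (0, 5/3, 15/8)
Ac = (0, 0, 55/24)
Σ b_i: 2/5·1 + 5/8·1 + (-8/5)·1 = -23/40 ≠ 1 ⇒ order 0.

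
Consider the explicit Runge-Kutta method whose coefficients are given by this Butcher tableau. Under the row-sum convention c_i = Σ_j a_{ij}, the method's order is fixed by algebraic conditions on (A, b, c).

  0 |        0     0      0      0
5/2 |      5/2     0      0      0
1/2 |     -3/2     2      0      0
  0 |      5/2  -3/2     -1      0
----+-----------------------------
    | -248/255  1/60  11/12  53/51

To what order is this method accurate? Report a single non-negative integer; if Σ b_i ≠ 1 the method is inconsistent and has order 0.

3

b = (-248/255, 1/60, 11/12, 53/51)
c = (0, 5/2, 1/2, 0)
Ac = (0, 0, 5, -17/4)
Σ b_i: (-248/255)·1 + 1/60·1 + 11/12·1 + 53/51·1 = 1 ✓
b·c: 1/60·5/2 + 11/12·1/2 = 1/2 ✓
b·c²: 1/60·25/4 + 11/12·1/4 = 1/3 ✓
b·Ac: 11/12·5 + 53/51·(-17/4) = 1/6 ✓
b·c³: 1/60·125/8 + 11/12·1/8 = 3/8 ≠ 1/4 ⇒ order 3.
b·(c∘Ac): 11/12·5/2 = 55/24 ≠ 1/8
b·Ac²: 11/12·25/2 + 53/51·(-77/8) = 99/68 ≠ 1/12
b·A²c: 53/51·(-5) = -265/51 ≠ 1/24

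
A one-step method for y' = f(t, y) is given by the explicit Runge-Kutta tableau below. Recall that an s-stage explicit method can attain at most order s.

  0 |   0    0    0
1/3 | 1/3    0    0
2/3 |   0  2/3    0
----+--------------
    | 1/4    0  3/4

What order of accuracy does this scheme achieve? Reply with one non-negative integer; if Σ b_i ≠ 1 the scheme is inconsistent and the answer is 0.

3

b = (1/4, 0, 3/4)
c = (0, 1/3, 2/3)
Ac = (0, 0, 2/9)
Σ b_i: 1/4·1 + 3/4·1 = 1 ✓
b·c: 3/4·2/3 = 1/2 ✓
b·c²: 3/4·4/9 = 1/3 ✓
b·Ac: 3/4·2/9 = 1/6 ✓; 3 stages ⇒ order 3.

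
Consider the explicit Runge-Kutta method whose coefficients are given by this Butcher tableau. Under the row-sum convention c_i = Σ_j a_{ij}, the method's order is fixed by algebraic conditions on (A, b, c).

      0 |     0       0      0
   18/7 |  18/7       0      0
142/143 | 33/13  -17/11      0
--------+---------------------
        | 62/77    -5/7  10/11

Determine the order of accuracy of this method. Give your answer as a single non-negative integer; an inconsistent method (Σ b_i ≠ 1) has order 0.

b = (62/77, -5/7, 10/11)
c = (0, 18/7, 142/143)
Ac = (0, 0, -306/77)
Σ b_i: 62/77·1 + (-5/7)·1 + 10/11·1 = 1 ✓
b·c: (-5/7)·18/7 + 10/11·142/143 = -71990/77077 ≠ 1/2 ⇒ order 1.

1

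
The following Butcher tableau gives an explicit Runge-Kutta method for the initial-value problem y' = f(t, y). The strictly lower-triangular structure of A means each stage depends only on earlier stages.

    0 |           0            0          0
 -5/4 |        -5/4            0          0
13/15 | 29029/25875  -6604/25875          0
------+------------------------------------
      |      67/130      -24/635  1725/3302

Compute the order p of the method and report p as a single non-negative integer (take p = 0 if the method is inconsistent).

b = (67/130, -24/635, 1725/3302)
c = (0, -5/4, 13/15)
Ac = (0, 0, 1651/5175)
Σ b_i: 67/130·1 + (-24/635)·1 + 1725/3302·1 = 1 ✓
b·c: (-24/635)·(-5/4) + 1725/3302·13/15 = 1/2 ✓
b·c²: (-24/635)·25/16 + 1725/3302·169/225 = 1/3 ✓
b·Ac: 1725/3302·1651/5175 = 1/6 ✓; 3 stages ⇒ order 3.

3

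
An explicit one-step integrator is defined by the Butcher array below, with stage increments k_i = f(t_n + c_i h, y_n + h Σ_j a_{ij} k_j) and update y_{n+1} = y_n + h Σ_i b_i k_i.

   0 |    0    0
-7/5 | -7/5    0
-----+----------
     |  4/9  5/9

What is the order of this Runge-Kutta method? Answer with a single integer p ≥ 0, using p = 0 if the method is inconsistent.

b = (4/9, 5/9)
c = (0, -7/5)
Σ b_i: 4/9·1 + 5/9·1 = 1 ✓
b·c: 5/9·(-7/5) = -7/9 ≠ 1/2 ⇒ order 1.

1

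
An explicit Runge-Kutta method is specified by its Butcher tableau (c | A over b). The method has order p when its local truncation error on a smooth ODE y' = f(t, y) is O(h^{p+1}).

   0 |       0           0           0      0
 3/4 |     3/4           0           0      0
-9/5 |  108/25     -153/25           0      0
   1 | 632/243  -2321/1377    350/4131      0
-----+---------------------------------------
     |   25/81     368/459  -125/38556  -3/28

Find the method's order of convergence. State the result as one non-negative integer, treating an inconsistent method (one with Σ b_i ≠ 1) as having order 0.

4

b = (25/81, 368/459, -125/38556, -3/28)
c = (0, 3/4, -9/5, 1)
Ac = (0, 0, -459/100, -17/12)
Σ b_i: 25/81·1 + 368/459·1 + (-125/38556)·1 + (-3/28)·1 = 1 ✓
b·c: 368/459·3/4 + (-125/38556)·(-9/5) + (-3/28)·1 = 1/2 ✓
b·c²: 368/459·9/16 + (-125/38556)·81/25 + (-3/28)·1 = 1/3 ✓
b·Ac: (-125/38556)·(-459/100) + (-3/28)·(-17/12) = 1/6 ✓
b·c³: 368/459·27/64 + (-125/38556)·(-729/125) + (-3/28)·1 = 1/4 ✓
b·(c∘Ac): (-125/38556)·4131/500 + (-3/28)·(-17/12) = 1/8 ✓
b·Ac²: (-125/38556)·(-1377/400) + (-3/28)·(-97/144) = 1/12 ✓
b·A²c: (-3/28)·(-7/18) = 1/24 ✓; 4 stages ⇒ order 4.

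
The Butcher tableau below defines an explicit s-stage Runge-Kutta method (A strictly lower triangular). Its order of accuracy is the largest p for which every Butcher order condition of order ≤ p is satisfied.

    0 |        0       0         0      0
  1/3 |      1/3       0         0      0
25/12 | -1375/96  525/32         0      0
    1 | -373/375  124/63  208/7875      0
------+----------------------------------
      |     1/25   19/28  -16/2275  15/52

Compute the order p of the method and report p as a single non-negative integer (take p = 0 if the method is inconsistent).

b = (1/25, 19/28, -16/2275, 15/52)
c = (0, 1/3, 25/12, 1)
Ac = (0, 0, 175/32, 32/45)
Σ b_i: 1/25·1 + 19/28·1 + (-16/2275)·1 + 15/52·1 = 1 ✓
b·c: 19/28·1/3 + (-16/2275)·25/12 + 15/52·1 = 1/2 ✓
b·c²: 19/28·1/9 + (-16/2275)·625/144 + 15/52·1 = 1/3 ✓
b·Ac: (-16/2275)·175/32 + 15/52·32/45 = 1/6 ✓
b·c³: 19/28·1/27 + (-16/2275)·15625/1728 + 15/52·1 = 1/4 ✓
b·(c∘Ac): (-16/2275)·4375/384 + 15/52·32/45 = 1/8 ✓
b·Ac²: (-16/2275)·175/96 + 15/52·1/3 = 1/12 ✓
b·A²c: 15/52·13/90 = 1/24 ✓; 4 stages ⇒ order 4.

4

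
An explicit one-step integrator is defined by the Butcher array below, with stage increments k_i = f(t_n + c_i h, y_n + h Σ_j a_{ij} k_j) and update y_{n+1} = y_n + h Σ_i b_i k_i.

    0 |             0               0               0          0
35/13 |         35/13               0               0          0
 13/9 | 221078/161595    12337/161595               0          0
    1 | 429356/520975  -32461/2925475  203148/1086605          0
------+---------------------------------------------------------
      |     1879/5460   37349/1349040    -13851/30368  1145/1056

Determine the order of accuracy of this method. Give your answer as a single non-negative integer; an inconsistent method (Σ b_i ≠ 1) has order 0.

b = (1879/5460, 37349/1349040, -13851/30368, 1145/1056)
c = (0, 35/13, 13/9, 1)
Ac = (0, 0, 949/4617, 55/229)
Σ b_i: 1879/5460·1 + 37349/1349040·1 + (-13851/30368)·1 + 1145/1056·1 = 1 ✓
b·c: 37349/1349040·35/13 + (-13851/30368)·13/9 + 1145/1056·1 = 1/2 ✓
b·c²: 37349/1349040·1225/169 + (-13851/30368)·169/81 + 1145/1056·1 = 1/3 ✓
b·Ac: (-13851/30368)·949/4617 + 1145/1056·55/229 = 1/6 ✓
b·c³: 37349/1349040·42875/2197 + (-13851/30368)·2197/729 + 1145/1056·1 = 1/4 ✓
b·(c∘Ac): (-13851/30368)·12337/41553 + 1145/1056·55/229 = 1/8 ✓
b·Ac²: (-13851/30368)·2555/4617 + 1145/1056·4609/14885 = 1/12 ✓
b·A²c: 1145/1056·44/1145 = 1/24 ✓; 4 stages ⇒ order 4.

4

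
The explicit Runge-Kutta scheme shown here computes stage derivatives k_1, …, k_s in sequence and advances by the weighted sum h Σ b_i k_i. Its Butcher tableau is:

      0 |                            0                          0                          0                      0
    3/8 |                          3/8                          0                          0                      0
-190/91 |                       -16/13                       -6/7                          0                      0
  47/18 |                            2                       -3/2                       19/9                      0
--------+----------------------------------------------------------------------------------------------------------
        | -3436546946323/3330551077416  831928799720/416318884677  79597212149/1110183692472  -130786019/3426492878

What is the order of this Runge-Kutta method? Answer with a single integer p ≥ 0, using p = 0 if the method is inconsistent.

3

b = (-3436546946323/3330551077416, 831928799720/416318884677, 79597212149/1110183692472, -130786019/3426492878)
c = (0, 3/8, -190/91, 47/18)
Ac = (0, 0, -9/28, -65131/13104)
Σ b_i: (-3436546946323/3330551077416)·1 + 831928799720/416318884677·1 + 79597212149/1110183692472·1 + (-130786019/3426492878)·1 = 1 ✓
b·c: 831928799720/416318884677·3/8 + 79597212149/1110183692472·(-190/91) + (-130786019/3426492878)·47/18 = 1/2 ✓
b·c²: 831928799720/416318884677·9/64 + 79597212149/1110183692472·36100/8281 + (-130786019/3426492878)·2209/324 = 1/3 ✓
b·Ac: 79597212149/1110183692472·(-9/28) + (-130786019/3426492878)·(-65131/13104) = 1/6 ✓
b·c³: 831928799720/416318884677·27/512 + 79597212149/1110183692472·(-6859000/753571) + (-130786019/3426492878)·103823/5832 = -1274710307625979/1039131936153792 ≠ 1/4 ⇒ order 3.
b·(c∘Ac): 79597212149/1110183692472·855/1274 + (-130786019/3426492878)·(-3061157/235872) = 4826873200153/8881469539776 ≠ 1/8
b·Ac²: 79597212149/1110183692472·(-27/224) + (-130786019/3426492878)·85782917/9539712 = -7899516977029/22450381336656 ≠ 1/12
b·A²c: (-130786019/3426492878)·(-19/28) = 354990623/13705971512 ≠ 1/24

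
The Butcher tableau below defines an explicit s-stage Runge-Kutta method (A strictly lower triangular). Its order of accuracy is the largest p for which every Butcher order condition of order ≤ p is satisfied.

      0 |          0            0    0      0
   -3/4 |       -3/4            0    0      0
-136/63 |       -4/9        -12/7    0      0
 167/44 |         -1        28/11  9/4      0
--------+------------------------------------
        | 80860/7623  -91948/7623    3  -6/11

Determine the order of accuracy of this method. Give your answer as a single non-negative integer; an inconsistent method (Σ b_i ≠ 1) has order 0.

b = (80860/7623, -91948/7623, 3, -6/11)
c = (0, -3/4, -136/63, 167/44)
Ac = (0, 0, 9/7, -521/77)
Σ b_i: 80860/7623·1 + (-91948/7623)·1 + 3·1 + (-6/11)·1 = 1 ✓
b·c: (-91948/7623)·(-3/4) + 3·(-136/63) + (-6/11)·167/44 = 1/2 ✓
b·c²: (-91948/7623)·9/16 + 3·18496/3969 + (-6/11)·27889/1936 = -9325979/14087304 ≠ 1/3 ⇒ order 2.
b·Ac: 3·9/7 + (-6/11)·(-521/77) = 6393/847 ≠ 1/6

2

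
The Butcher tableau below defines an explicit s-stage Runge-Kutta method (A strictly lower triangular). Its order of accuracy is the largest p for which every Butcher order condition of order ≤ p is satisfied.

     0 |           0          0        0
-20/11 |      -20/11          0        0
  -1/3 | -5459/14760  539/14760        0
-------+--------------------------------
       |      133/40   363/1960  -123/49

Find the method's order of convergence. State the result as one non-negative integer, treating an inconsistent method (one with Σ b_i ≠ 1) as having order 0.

b = (133/40, 363/1960, -123/49)
c = (0, -20/11, -1/3)
Ac = (0, 0, -49/738)
Σ b_i: 133/40·1 + 363/1960·1 + (-123/49)·1 = 1 ✓
b·c: 363/1960·(-20/11) + (-123/49)·(-1/3) = 1/2 ✓
b·c²: 363/1960·400/121 + (-123/49)·1/9 = 1/3 ✓
b·Ac: (-123/49)·(-49/738) = 1/6 ✓; 3 stages ⇒ order 3.

3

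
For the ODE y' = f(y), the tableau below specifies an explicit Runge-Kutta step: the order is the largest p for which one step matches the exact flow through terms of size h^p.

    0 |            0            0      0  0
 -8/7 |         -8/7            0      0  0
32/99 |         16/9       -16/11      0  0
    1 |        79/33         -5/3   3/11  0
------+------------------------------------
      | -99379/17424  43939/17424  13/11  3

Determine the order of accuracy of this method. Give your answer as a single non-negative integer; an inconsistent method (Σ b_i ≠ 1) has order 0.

b = (-99379/17424, 43939/17424, 13/11, 3)
c = (0, -8/7, 32/99, 1)
Ac = (0, 0, 128/77, 1688/847)
Σ b_i: (-99379/17424)·1 + 43939/17424·1 + 13/11·1 + 3·1 = 1 ✓
b·c: 43939/17424·(-8/7) + 13/11·32/99 + 3·1 = 1/2 ✓
b·c²: 43939/17424·64/49 + 13/11·1024/9801 + 3·1 = 4842907/754677 ≠ 1/3 ⇒ order 2.
b·Ac: 13/11·128/77 + 3·1688/847 = 6728/847 ≠ 1/6

2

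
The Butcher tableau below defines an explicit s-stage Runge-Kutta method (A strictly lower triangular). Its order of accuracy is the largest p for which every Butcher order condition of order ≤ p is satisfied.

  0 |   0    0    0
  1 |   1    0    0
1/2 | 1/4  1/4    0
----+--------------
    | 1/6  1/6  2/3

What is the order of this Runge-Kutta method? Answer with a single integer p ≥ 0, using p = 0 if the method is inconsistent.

3

b = (1/6, 1/6, 2/3)
c = (0, 1, 1/2)
Ac = (0, 0, 1/4)
Σ b_i: 1/6·1 + 1/6·1 + 2/3·1 = 1 ✓
b·c: 1/6·1 + 2/3·1/2 = 1/2 ✓
b·c²: 1/6·1 + 2/3·1/4 = 1/3 ✓
b·Ac: 2/3·1/4 = 1/6 ✓; 3 stages ⇒ order 3.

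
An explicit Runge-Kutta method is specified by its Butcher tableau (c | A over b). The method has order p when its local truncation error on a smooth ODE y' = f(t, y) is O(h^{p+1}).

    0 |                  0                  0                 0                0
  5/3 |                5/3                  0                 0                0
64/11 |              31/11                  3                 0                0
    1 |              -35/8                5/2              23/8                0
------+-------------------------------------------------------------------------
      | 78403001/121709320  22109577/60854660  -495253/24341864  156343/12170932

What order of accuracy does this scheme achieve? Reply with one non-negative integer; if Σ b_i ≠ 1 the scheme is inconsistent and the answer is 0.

b = (78403001/121709320, 22109577/60854660, -495253/24341864, 156343/12170932)
c = (0, 5/3, 64/11, 1)
Ac = (0, 0, 5, 1379/66)
Σ b_i: 78403001/121709320·1 + 22109577/60854660·1 + (-495253/24341864)·1 + 156343/12170932·1 = 1 ✓
b·c: 22109577/60854660·5/3 + (-495253/24341864)·64/11 + 156343/12170932·1 = 1/2 ✓
b·c²: 22109577/60854660·25/9 + (-495253/24341864)·4096/121 + 156343/12170932·1 = 1/3 ✓
b·Ac: (-495253/24341864)·5 + 156343/12170932·1379/66 = 1/6 ✓
b·c³: 22109577/60854660·125/27 + (-495253/24341864)·262144/1331 + 156343/12170932·1 = -1393055041/602461134 ≠ 1/4 ⇒ order 3.
b·(c∘Ac): (-495253/24341864)·320/11 + 156343/12170932·1379/66 = -23622353/73025592 ≠ 1/8
b·Ac²: (-495253/24341864)·25/3 + 156343/12170932·227093/2178 = 704772271/602461134 ≠ 1/12
b·A²c: 156343/12170932·115/8 = 17979445/97367456 ≠ 1/24

3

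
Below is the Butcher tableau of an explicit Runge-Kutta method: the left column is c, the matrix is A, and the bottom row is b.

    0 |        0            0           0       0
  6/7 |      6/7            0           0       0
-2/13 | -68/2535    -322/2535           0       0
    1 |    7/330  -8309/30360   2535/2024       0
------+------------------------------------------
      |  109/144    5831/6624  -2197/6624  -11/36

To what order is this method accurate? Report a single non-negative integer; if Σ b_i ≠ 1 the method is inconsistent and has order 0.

4

b = (109/144, 5831/6624, -2197/6624, -11/36)
c = (0, 6/7, -2/13, 1)
Ac = (0, 0, -92/845, -47/110)
Σ b_i: 109/144·1 + 5831/6624·1 + (-2197/6624)·1 + (-11/36)·1 = 1 ✓
b·c: 5831/6624·6/7 + (-2197/6624)·(-2/13) + (-11/36)·1 = 1/2 ✓
b·c²: 5831/6624·36/49 + (-2197/6624)·4/169 + (-11/36)·1 = 1/3 ✓
b·Ac: (-2197/6624)·(-92/845) + (-11/36)·(-47/110) = 1/6 ✓
b·c³: 5831/6624·216/343 + (-2197/6624)·(-8/2197) + (-11/36)·1 = 1/4 ✓
b·(c∘Ac): (-2197/6624)·184/10985 + (-11/36)·(-47/110) = 1/8 ✓
b·Ac²: (-2197/6624)·(-552/5915) + (-11/36)·(-6/35) = 1/12 ✓
b·A²c: (-11/36)·(-3/22) = 1/24 ✓; 4 stages ⇒ order 4.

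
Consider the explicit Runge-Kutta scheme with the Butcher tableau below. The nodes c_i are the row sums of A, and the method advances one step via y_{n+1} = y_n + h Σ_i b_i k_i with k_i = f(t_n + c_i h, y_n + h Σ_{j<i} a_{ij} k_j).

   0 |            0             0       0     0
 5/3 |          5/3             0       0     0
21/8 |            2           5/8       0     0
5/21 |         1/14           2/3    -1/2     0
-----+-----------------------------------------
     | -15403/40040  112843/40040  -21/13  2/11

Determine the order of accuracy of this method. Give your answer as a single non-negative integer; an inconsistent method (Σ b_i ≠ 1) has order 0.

b = (-15403/40040, 112843/40040, -21/13, 2/11)
c = (0, 5/3, 21/8, 5/21)
Ac = (0, 0, 25/24, -29/144)
Σ b_i: (-15403/40040)·1 + 112843/40040·1 + (-21/13)·1 + 2/11·1 = 1 ✓
b·c: 112843/40040·5/3 + (-21/13)·21/8 + 2/11·5/21 = 1/2 ✓
b·c²: 112843/40040·25/9 + (-21/13)·441/64 + 2/11·25/441 = -4429157/1345344 ≠ 1/3 ⇒ order 2.
b·Ac: (-21/13)·25/24 + 2/11·(-29/144) = -8851/5148 ≠ 1/6

2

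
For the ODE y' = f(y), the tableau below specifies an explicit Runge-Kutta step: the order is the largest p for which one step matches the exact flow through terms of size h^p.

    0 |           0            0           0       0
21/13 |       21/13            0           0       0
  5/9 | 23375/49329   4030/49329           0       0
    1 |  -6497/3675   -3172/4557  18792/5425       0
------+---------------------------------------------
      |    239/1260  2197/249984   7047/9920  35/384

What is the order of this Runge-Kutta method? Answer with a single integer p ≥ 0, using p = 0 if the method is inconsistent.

4

b = (239/1260, 2197/249984, 7047/9920, 35/384)
c = (0, 21/13, 5/9, 1)
Ac = (0, 0, 310/2349, 4/5)
Σ b_i: 239/1260·1 + 2197/249984·1 + 7047/9920·1 + 35/384·1 = 1 ✓
b·c: 2197/249984·21/13 + 7047/9920·5/9 + 35/384·1 = 1/2 ✓
b·c²: 2197/249984·441/169 + 7047/9920·25/81 + 35/384·1 = 1/3 ✓
b·Ac: 7047/9920·310/2349 + 35/384·4/5 = 1/6 ✓
b·c³: 2197/249984·9261/2197 + 7047/9920·125/729 + 35/384·1 = 1/4 ✓
b·(c∘Ac): 7047/9920·1550/21141 + 35/384·4/5 = 1/8 ✓
b·Ac²: 7047/9920·2170/10179 + 35/384·(-68/91) = 1/12 ✓
b·A²c: 35/384·16/35 = 1/24 ✓; 4 stages ⇒ order 4.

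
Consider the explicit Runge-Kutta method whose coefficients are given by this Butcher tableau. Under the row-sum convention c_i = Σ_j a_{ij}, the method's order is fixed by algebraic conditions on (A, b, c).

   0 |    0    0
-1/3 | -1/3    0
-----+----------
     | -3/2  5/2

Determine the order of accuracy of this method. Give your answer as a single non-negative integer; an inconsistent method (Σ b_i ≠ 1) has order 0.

1

b = (-3/2, 5/2)
c = (0, -1/3)
Σ b_i: (-3/2)·1 + 5/2·1 = 1 ✓
b·c: 5/2·(-1/3) = -5/6 ≠ 1/2 ⇒ order 1.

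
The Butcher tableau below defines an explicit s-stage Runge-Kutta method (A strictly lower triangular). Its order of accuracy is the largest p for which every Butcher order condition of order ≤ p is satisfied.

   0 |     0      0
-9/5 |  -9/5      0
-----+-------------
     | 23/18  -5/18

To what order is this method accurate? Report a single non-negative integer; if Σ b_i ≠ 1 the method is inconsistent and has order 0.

2

b = (23/18, -5/18)
c = (0, -9/5)
Σ b_i: 23/18·1 + (-5/18)·1 = 1 ✓
b·c: (-5/18)·(-9/5) = 1/2 ✓; 2 stages ⇒ order 2.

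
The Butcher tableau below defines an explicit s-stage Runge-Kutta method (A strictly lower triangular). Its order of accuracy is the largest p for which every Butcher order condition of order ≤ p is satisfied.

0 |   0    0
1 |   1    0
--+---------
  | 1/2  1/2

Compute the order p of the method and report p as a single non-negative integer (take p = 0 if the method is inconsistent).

2

b = (1/2, 1/2)
c = (0, 1)
Σ b_i: 1/2·1 + 1/2·1 = 1 ✓
b·c: 1/2·1 = 1/2 ✓; 2 stages ⇒ order 2.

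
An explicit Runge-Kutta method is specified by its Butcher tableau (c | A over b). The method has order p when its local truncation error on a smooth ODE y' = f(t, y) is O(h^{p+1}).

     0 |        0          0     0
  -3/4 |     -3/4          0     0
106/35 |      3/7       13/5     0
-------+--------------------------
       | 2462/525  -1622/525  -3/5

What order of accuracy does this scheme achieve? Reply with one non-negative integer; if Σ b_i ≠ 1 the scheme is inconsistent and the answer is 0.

2

b = (2462/525, -1622/525, -3/5)
c = (0, -3/4, 106/35)
Ac = (0, 0, -39/20)
Σ b_i: 2462/525·1 + (-1622/525)·1 + (-3/5)·1 = 1 ✓
b·c: (-1622/525)·(-3/4) + (-3/5)·106/35 = 1/2 ✓
b·c²: (-1622/525)·9/16 + (-3/5)·11236/1225 = -354819/49000 ≠ 1/3 ⇒ order 2.
b·Ac: (-3/5)·(-39/20) = 117/100 ≠ 1/6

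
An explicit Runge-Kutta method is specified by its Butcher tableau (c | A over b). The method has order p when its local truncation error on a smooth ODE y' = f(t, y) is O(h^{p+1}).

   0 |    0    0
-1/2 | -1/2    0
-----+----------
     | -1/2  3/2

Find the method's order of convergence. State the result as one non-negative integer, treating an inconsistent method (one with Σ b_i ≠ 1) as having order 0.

1

b = (-1/2, 3/2)
c = (0, -1/2)
Σ b_i: (-1/2)·1 + 3/2·1 = 1 ✓
b·c: 3/2·(-1/2) = -3/4 ≠ 1/2 ⇒ order 1.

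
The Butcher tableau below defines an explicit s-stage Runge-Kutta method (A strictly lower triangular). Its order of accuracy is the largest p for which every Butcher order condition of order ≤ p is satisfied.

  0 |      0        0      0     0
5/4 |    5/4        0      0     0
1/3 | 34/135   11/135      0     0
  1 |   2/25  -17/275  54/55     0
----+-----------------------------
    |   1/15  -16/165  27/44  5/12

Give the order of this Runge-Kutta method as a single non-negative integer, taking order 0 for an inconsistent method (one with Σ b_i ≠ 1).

4

b = (1/15, -16/165, 27/44, 5/12)
c = (0, 5/4, 1/3, 1)
Ac = (0, 0, 11/108, 1/4)
Σ b_i: 1/15·1 + (-16/165)·1 + 27/44·1 + 5/12·1 = 1 ✓
b·c: (-16/165)·5/4 + 27/44·1/3 + 5/12·1 = 1/2 ✓
b·c²: (-16/165)·25/16 + 27/44·1/9 + 5/12·1 = 1/3 ✓
b·Ac: 27/44·11/108 + 5/12·1/4 = 1/6 ✓
b·c³: (-16/165)·125/64 + 27/44·1/27 + 5/12·1 = 1/4 ✓
b·(c∘Ac): 27/44·11/324 + 5/12·1/4 = 1/8 ✓
b·Ac²: 27/44·55/432 + 5/12·1/80 = 1/12 ✓
b·A²c: 5/12·1/10 = 1/24 ✓; 4 stages ⇒ order 4.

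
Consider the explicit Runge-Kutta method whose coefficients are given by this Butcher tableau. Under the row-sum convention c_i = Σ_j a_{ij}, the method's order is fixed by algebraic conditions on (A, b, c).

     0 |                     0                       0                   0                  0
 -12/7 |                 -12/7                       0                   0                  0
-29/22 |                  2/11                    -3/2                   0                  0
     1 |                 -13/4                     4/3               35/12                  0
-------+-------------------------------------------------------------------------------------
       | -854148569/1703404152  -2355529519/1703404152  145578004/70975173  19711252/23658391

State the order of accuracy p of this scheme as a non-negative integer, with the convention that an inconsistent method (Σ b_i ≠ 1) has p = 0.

b = (-854148569/1703404152, -2355529519/1703404152, 145578004/70975173, 19711252/23658391)
c = (0, -12/7, -29/22, 1)
Ac = (0, 0, 18/7, -11329/1848)
Σ b_i: (-854148569/1703404152)·1 + (-2355529519/1703404152)·1 + 145578004/70975173·1 + 19711252/23658391·1 = 1 ✓
b·c: (-2355529519/1703404152)·(-12/7) + 145578004/70975173·(-29/22) + 19711252/23658391·1 = 1/2 ✓
b·c²: (-2355529519/1703404152)·144/49 + 145578004/70975173·841/484 + 19711252/23658391·1 = 1/3 ✓
b·Ac: 145578004/70975173·18/7 + 19711252/23658391·(-11329/1848) = 1/6 ✓
b·c³: (-2355529519/1703404152)·(-1728/343) + 145578004/70975173·(-24389/10648) + 19711252/23658391·1 = 4843208695/1561453806 ≠ 1/4 ⇒ order 3.
b·(c∘Ac): 145578004/70975173·(-261/77) + 19711252/23658391·(-11329/1848) = -11983537415/993652422 ≠ 1/8
b·Ac²: 145578004/70975173·(-216/49) + 19711252/23658391·2557451/284592 = -33982682669/21860353284 ≠ 1/12
b·A²c: 19711252/23658391·15/2 = 147834390/23658391 ≠ 1/24

3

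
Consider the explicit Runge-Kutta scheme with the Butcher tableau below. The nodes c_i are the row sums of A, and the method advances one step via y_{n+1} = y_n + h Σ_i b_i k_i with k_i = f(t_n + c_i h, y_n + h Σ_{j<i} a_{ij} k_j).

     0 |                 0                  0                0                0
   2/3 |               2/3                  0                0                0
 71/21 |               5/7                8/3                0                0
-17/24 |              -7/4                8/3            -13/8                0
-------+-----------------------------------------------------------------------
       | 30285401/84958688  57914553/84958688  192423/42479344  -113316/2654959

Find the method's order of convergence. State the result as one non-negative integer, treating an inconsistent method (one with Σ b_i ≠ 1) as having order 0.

3

b = (30285401/84958688, 57914553/84958688, 192423/42479344, -113316/2654959)
c = (0, 2/3, 71/21, -17/24)
Ac = (0, 0, 16/9, -1873/504)
Σ b_i: 30285401/84958688·1 + 57914553/84958688·1 + 192423/42479344·1 + (-113316/2654959)·1 = 1 ✓
b·c: 57914553/84958688·2/3 + 192423/42479344·71/21 + (-113316/2654959)·(-17/24) = 1/2 ✓
b·c²: 57914553/84958688·4/9 + 192423/42479344·5041/441 + (-113316/2654959)·289/576 = 1/3 ✓
b·Ac: 192423/42479344·16/9 + (-113316/2654959)·(-1873/504) = 1/6 ✓
b·c³: 57914553/84958688·8/27 + 192423/42479344·357911/9261 + (-113316/2654959)·(-4913/13824) = 1199583547/3058512768 ≠ 1/4 ⇒ order 3.
b·(c∘Ac): 192423/42479344·1136/189 + (-113316/2654959)·31841/12096 = -32544341/382314096 ≠ 1/8
b·Ac²: 192423/42479344·32/27 + (-113316/2654959)·(-184055/10584) = 250086143/334524834 ≠ 1/12
b·A²c: (-113316/2654959)·(-26/9) = 982072/7964877 ≠ 1/24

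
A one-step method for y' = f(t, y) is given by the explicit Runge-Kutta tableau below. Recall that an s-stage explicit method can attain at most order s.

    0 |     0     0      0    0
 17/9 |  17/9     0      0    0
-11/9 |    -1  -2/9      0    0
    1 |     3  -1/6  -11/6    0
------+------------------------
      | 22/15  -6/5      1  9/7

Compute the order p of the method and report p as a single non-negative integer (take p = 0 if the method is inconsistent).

b = (22/15, -6/5, 1, 9/7)
c = (0, 17/9, -11/9, 1)
Ac = (0, 0, -34/81, 52/27)
Σ b_i: 22/15·1 + (-6/5)·1 + 1·1 + 9/7·1 = 268/105 ≠ 1 ⇒ order 0.

0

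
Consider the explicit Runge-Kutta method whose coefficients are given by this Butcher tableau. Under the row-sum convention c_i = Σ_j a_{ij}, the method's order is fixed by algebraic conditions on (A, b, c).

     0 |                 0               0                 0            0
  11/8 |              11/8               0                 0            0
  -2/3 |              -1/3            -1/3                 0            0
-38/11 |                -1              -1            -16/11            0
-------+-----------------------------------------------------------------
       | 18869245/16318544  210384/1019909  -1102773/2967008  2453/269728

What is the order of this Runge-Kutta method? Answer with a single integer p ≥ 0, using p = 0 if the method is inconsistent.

b = (18869245/16318544, 210384/1019909, -1102773/2967008, 2453/269728)
c = (0, 11/8, -2/3, -38/11)
Ac = (0, 0, -11/24, -107/264)
Σ b_i: 18869245/16318544·1 + 210384/1019909·1 + (-1102773/2967008)·1 + 2453/269728·1 = 1 ✓
b·c: 210384/1019909·11/8 + (-1102773/2967008)·(-2/3) + 2453/269728·(-38/11) = 1/2 ✓
b·c²: 210384/1019909·121/64 + (-1102773/2967008)·4/9 + 2453/269728·1444/121 = 1/3 ✓
b·Ac: (-1102773/2967008)·(-11/24) + 2453/269728·(-107/264) = 1/6 ✓
b·c³: 210384/1019909·1331/512 + (-1102773/2967008)·(-8/27) + 2453/269728·(-54872/1331) = 79731775/293733792 ≠ 1/4 ⇒ order 3.
b·(c∘Ac): (-1102773/2967008)·11/36 + 2453/269728·2033/1452 = -598357/5934016 ≠ 1/8
b·Ac²: (-1102773/2967008)·(-121/192) + 2453/269728·(-16075/6336) = 256303/1213776 ≠ 1/12
b·A²c: 2453/269728·2/3 = 2453/404592 ≠ 1/24

3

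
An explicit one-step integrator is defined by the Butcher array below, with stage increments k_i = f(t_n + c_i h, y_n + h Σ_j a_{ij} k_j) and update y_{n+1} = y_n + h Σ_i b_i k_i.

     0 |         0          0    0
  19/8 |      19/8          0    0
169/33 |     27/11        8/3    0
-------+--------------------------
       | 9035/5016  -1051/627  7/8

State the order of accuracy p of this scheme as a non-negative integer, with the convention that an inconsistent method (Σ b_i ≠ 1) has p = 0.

2

b = (9035/5016, -1051/627, 7/8)
c = (0, 19/8, 169/33)
Ac = (0, 0, 19/3)
Σ b_i: 9035/5016·1 + (-1051/627)·1 + 7/8·1 = 1 ✓
b·c: (-1051/627)·19/8 + 7/8·169/33 = 1/2 ✓
b·c²: (-1051/627)·361/64 + 7/8·28561/1089 = 940439/69696 ≠ 1/3 ⇒ order 2.
b·Ac: 7/8·19/3 = 133/24 ≠ 1/6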